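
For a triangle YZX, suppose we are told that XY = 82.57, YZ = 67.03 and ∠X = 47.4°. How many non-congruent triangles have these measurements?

2

XY·sin X = 82.57·sin(47.4°) ≈ 60.78.
Since XY sin X < YZ < XY (60.78 < 67.03 < 82.57), two triangles exist.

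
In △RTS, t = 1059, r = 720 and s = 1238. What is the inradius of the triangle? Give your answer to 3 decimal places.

Semiperimeter p = (720 + 1059 + 1238)/2 = 1508.5.
Heron's formula: area = √(1508.5·788.5·449.5·270.5) ≈ 3.803e+05.
Inradius = area/p = 3.803e+05/1508.5 ≈ 252.1.

252.102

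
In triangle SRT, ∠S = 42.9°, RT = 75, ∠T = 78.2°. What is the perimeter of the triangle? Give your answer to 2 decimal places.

277.19

The third angle is ∠R = 180° − ∠T − ∠S = 58.90°.
Law of sines: TS = RT·sin R/sin S ≈ 94.341.
Law of sines: SR = RT·sin T/sin S ≈ 107.85.
Semiperimeter s = (75+94.341+107.85)/2 = 138.6.
Perimeter = 75 + 94.341 + 107.85 = 277.19.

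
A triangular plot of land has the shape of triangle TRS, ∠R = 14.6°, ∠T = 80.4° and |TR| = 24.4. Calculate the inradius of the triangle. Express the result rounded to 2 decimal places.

r ≈ 2.71

The third angle is ∠S = 180° − ∠T − ∠R = 85.00°.
Law of sines: |RS| = |TR|·sin T/sin S ≈ 24.15.
Law of sines: |ST| = |TR|·sin R/sin S ≈ 6.174.
Area = ½·|TR|·|RS|·sin R ≈ 74.268.
Semiperimeter s = (24.15+6.174+24.4)/2 = 27.362.
Inradius = area/s = 74.268/27.362 ≈ 2.7143.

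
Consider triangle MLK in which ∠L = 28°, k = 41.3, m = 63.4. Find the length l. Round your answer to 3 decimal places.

33.187

By the law of cosines, l² = k² + m² − 2·k·m·cos L = 1101.4, so l ≈ 33.187.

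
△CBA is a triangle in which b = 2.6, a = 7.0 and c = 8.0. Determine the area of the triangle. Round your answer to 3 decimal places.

Semiperimeter s = (8 + 2.6 + 7)/2 = 8.8.
Heron's formula: area = √(8.8·0.8·6.2·1.8) ≈ 8.8638.

area ≈ 8.864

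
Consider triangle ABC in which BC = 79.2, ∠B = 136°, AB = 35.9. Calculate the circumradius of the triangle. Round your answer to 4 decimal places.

R ≈ 77.6961

By the law of cosines, CA² = AB² + BC² − 2·AB·BC·cos B = 11652, so CA ≈ 107.94.
Area = ½·AB·BC·sin B ≈ 987.55.
Circumradius = CA/(2 sin B) ≈ 77.696.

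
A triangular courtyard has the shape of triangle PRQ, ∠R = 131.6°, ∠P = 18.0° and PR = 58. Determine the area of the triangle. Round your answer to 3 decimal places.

The third angle is ∠Q = 180° − ∠P − ∠R = 30.40°.
Law of sines: RQ = PR·sin P/sin Q ≈ 35.419.
Law of sines: QP = PR·sin R/sin Q ≈ 85.71.
Area = ½·PR·RQ·sin R ≈ 768.09.

area ≈ 768.092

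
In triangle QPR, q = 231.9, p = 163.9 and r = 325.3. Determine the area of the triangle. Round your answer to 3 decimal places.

area ≈ 17931.399

Semiperimeter s = (231.9 + 163.9 + 325.3)/2 = 360.55.
Heron's formula: area = √(360.55·128.65·196.65·35.25) ≈ 17931.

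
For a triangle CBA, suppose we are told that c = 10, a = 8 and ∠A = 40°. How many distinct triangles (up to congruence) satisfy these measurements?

2

c·sin A = 10·sin(40°) ≈ 6.428.
Since c sin A < a < c (6.428 < 8 < 10), two triangles exist.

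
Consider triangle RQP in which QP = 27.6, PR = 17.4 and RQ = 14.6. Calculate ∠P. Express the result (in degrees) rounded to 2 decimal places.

By the law of cosines, cos P = (QP² + PR² − RQ²) / (2·QP·PR) ≈ 0.88639, so ∠P ≈ 27.58°.

∠P ≈ 27.58°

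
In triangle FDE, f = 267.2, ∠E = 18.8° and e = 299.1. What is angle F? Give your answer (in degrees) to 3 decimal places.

Law of sines: sin F = f·sin E/e ≈ 0.28789.
Since e ≥ f, only the acute value applies: ∠F ≈ 16.73°.
Then ∠D = 180° − ∠E − ∠F ≈ 144.47°.

∠F ≈ 16.732°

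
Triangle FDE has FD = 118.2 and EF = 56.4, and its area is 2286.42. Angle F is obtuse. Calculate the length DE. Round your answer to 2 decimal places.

163.87

From area = ½·EF·FD·sin F, we get sin F = 2·area/(EF·FD) ≈ 0.68595.
Taking the obtuse solution, ∠F ≈ 136.69°.
Law of cosines then gives DE ≈ 163.87.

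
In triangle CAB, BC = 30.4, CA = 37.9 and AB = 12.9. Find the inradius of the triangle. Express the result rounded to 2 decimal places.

Semiperimeter s = (12.9 + 30.4 + 37.9)/2 = 40.6.
Heron's formula: area = √(40.6·27.7·10.2·2.7) ≈ 175.99.
Inradius = area/s = 175.99/40.6 ≈ 4.3347.

r ≈ 4.33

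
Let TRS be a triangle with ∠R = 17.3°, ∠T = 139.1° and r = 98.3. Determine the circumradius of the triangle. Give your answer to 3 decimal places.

165.280

The third angle is ∠S = 180° − ∠T − ∠R = 23.60°.
Law of sines: t = r·sin T/sin R ≈ 216.43.
Law of sines: s = r·sin S/sin R ≈ 132.34.
Circumradius = r/(2 sin R) ≈ 165.28.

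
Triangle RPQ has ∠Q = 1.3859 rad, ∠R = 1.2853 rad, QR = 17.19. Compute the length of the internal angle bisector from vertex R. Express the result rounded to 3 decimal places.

18.836

The third angle is ∠P = π − ∠Q − ∠R = 0.4704 rad.
Law of sines: PQ = QR·sin R/sin P ≈ 36.392.
Law of sines: RP = QR·sin Q/sin P ≈ 37.281.
The bisector from R has length 2·QR·RP·cos(∠R/2)/(QR+RP) ≈ 18.836.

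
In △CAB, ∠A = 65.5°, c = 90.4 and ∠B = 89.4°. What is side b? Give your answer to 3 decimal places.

The third angle is ∠C = 180° − ∠A − ∠B = 25.10°.
Law of sines: b = c·sin B/sin C ≈ 213.1.

213.096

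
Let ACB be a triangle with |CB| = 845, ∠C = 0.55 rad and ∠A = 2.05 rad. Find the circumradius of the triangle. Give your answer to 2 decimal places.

R ≈ 476.13

The third angle is ∠B = π − ∠A − ∠C = 0.542 rad.
Law of sines: |BA| = |CB|·sin C/sin A ≈ 497.73.
Law of sines: |AC| = |CB|·sin B/sin A ≈ 490.89.
Circumradius = |CB|/(2 sin A) ≈ 476.13.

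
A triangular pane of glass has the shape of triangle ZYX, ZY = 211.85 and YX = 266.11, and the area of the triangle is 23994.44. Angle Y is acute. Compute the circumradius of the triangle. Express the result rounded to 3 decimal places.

R ≈ 139.650

From area = ½·ZY·YX·sin Y, we get sin Y = 2·area/(ZY·YX) ≈ 0.85124.
Taking the acute solution, ∠Y ≈ 58.35°.
Law of cosines then gives XZ ≈ 237.75.
Circumradius = XZ/(2 sin Y) ≈ 139.65.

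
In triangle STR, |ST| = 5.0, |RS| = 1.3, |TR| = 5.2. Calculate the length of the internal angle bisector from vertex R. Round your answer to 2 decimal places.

By the law of cosines, cos R = (|TR|² + |RS|² − |ST|²) / (2·|TR|·|RS|) ≈ 0.27589, so ∠R ≈ 73.99°.
The bisector from R has length 2·|TR|·|RS|·cos(∠R/2)/(|TR|+|RS|) ≈ 1.6613.

1.66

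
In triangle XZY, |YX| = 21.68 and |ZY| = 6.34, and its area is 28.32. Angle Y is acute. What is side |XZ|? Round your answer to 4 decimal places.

16.1165

From area = ½·|ZY|·|YX|·sin Y, we get sin Y = 2·area/(|ZY|·|YX|) ≈ 0.41207.
Taking the acute solution, ∠Y ≈ 24.34°.
Law of cosines then gives |XZ| ≈ 16.116.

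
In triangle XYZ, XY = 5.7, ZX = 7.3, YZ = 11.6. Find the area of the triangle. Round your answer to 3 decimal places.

16.856

Semiperimeter s = (11.6 + 7.3 + 5.7)/2 = 12.3.
Heron's formula: area = √(12.3·0.7·5·6.6) ≈ 16.856.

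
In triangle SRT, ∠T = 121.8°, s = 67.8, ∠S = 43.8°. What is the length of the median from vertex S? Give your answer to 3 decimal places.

m_S ≈ 51.118

The third angle is ∠R = 180° − ∠T − ∠S = 14.40°.
Law of sines: r = s·sin R/sin S ≈ 24.361.
Law of sines: t = s·sin T/sin S ≈ 83.253.
Median from S: ½√(2·r² + 2·t² − s²) ≈ 51.118.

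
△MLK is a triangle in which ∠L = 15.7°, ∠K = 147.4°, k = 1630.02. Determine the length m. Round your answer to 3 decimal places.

879.503

The third angle is ∠M = 180° − ∠L − ∠K = 16.90°.
Law of sines: m = k·sin M/sin K ≈ 879.5.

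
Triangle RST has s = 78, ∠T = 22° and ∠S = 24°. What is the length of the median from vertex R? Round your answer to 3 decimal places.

m_R ≈ 29.410

The third angle is ∠R = 180° − ∠S − ∠T = 134.00°.
Law of sines: r = s·sin R/sin S ≈ 137.95.
Law of sines: t = s·sin T/sin S ≈ 71.838.
Median from R: ½√(2·s² + 2·t² − r²) ≈ 29.41.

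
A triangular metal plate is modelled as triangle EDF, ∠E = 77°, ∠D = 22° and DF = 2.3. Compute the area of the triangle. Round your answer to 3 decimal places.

The third angle is ∠F = 180° − ∠E − ∠D = 81.00°.
Law of sines: FE = DF·sin D/sin E ≈ 0.88426.
Law of sines: ED = DF·sin F/sin E ≈ 2.3314.
Area = ½·DF·FE·sin F ≈ 1.0044.

area ≈ 1.004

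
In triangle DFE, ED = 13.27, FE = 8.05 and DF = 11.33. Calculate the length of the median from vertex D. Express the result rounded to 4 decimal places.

Median from D: ½√(2·ED² + 2·DF² − FE²) ≈ 11.663.

m_D ≈ 11.6632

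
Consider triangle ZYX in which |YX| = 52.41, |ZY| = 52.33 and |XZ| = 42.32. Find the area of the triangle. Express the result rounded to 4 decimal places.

Semiperimeter s = (52.41 + 42.32 + 52.33)/2 = 73.53.
Heron's formula: area = √(73.53·21.12·31.21·21.2) ≈ 1013.7.

area ≈ 1013.6641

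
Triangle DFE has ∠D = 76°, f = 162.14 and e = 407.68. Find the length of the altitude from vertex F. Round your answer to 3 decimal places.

By the law of cosines, d² = f² + e² − 2·f·e·cos D = 1.6051e+05, so d ≈ 400.64.
Area = ½·f·e·sin D ≈ 32069.
The altitude from F has length 2·area/f ≈ 395.57.

h_F ≈ 395.570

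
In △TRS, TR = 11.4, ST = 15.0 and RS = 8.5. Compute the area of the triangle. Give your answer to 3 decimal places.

48.114

Semiperimeter s = (8.5 + 15 + 11.4)/2 = 17.45.
Heron's formula: area = √(17.45·8.95·2.45·6.05) ≈ 48.114.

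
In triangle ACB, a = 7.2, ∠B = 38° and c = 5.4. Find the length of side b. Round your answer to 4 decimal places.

By the law of cosines, b² = a² + c² − 2·a·c·cos B = 19.724, so b ≈ 4.4412.

4.4412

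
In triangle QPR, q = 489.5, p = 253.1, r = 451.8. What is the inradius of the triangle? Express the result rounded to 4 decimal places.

Semiperimeter s = (489.5 + 253.1 + 451.8)/2 = 597.2.
Heron's formula: area = √(597.2·107.7·344.1·145.4) ≈ 56727.
Inradius = area/s = 56727/597.2 ≈ 94.989.

94.9888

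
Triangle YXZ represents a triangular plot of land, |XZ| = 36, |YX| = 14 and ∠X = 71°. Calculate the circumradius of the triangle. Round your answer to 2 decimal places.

By the law of cosines, |ZY|² = |YX|² + |XZ|² − 2·|YX|·|XZ|·cos X = 1163.8, so |ZY| ≈ 34.115.
Area = ½·|YX|·|XZ|·sin X ≈ 238.27.
Circumradius = |ZY|/(2 sin X) ≈ 18.04.

18.04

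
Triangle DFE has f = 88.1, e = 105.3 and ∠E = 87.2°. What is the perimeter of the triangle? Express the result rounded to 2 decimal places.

Law of sines: sin F = f·sin E/e ≈ 0.83566.
Since e ≥ f, only the acute value applies: ∠F ≈ 56.68°.
Then ∠D = 180° − ∠E − ∠F ≈ 36.12°.
Law of sines gives d = e·sin D/sin E ≈ 62.14.
Semiperimeter s = (62.14+88.1+105.3)/2 = 127.77.
Perimeter = 62.14 + 88.1 + 105.3 = 255.54.

perimeter ≈ 255.54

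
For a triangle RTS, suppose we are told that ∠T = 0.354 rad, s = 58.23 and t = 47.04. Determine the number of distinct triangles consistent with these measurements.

2

s·sin T = 58.23·sin(0.354 rad) ≈ 20.19.
Since s sin T < t < s (20.19 < 47.04 < 58.23), two triangles exist.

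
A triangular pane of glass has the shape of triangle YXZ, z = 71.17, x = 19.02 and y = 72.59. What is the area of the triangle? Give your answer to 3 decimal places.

area ≈ 675.679

Semiperimeter s = (72.59 + 19.02 + 71.17)/2 = 81.39.
Heron's formula: area = √(81.39·8.8·62.37·10.22) ≈ 675.68.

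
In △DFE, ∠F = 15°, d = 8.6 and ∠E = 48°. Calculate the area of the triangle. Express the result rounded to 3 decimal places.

The third angle is ∠D = 180° − ∠F − ∠E = 117.00°.
Law of sines: f = d·sin F/sin D ≈ 2.4981.
Law of sines: e = d·sin E/sin D ≈ 7.1728.
Area = ½·d·f·sin E ≈ 7.9828.

area ≈ 7.983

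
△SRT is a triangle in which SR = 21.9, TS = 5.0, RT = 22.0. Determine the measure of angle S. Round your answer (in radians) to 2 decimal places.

By the law of cosines, cos S = (TS² + SR² − RT²) / (2·TS·SR) ≈ 0.09411, so ∠S ≈ 1.477 rad.

∠S ≈ 1.48 rad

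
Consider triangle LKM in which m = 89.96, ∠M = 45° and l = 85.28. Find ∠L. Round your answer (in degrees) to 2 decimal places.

∠L ≈ 42.09°

Law of sines: sin L = l·sin M/m ≈ 0.67032.
Since m ≥ l, only the acute value applies: ∠L ≈ 42.09°.
Then ∠K = 180° − ∠M − ∠L ≈ 92.91°.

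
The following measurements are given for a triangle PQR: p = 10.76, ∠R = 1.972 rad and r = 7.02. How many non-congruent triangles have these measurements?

p·sin R = 10.76·sin(1.972 rad) ≈ 9.906.
Since ∠R is not acute, a triangle exists only if r > p; here r ≤ p, so there is no triangle.

0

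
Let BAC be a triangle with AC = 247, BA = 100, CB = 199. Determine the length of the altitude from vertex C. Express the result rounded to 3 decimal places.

h_C ≈ 190.650

Semiperimeter s = (247 + 199 + 100)/2 = 273.
Heron's formula: area = √(273·26·74·173) ≈ 9532.5.
The altitude from C has length 2·area/BA ≈ 190.65.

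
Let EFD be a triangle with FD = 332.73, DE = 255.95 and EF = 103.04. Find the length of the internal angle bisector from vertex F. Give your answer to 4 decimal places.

By the law of cosines, cos F = (EF² + FD² − DE²) / (2·EF·FD) ≈ 0.81401, so ∠F ≈ 35.51°.
The bisector from F has length 2·EF·FD·cos(∠F/2)/(EF+FD) ≈ 149.86.

149.8566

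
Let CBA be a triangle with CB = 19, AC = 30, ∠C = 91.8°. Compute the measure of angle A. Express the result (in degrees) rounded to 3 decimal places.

∠A ≈ 31.827°

By the law of cosines, BA² = AC² + CB² − 2·AC·CB·cos C = 1296.8, so BA ≈ 36.011.
Law of cosines again: cos A = (BA² + AC² − CB²)/(2·BA·AC) ≈ 0.84965, so ∠A ≈ 31.83°.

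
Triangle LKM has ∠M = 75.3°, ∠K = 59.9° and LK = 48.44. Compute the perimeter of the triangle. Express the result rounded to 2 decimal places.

127.05

The third angle is ∠L = 180° − ∠K − ∠M = 44.80°.
Law of sines: KM = LK·sin L/sin M ≈ 35.288.
Law of sines: ML = LK·sin K/sin M ≈ 43.326.
Semiperimeter s = (35.288+43.326+48.44)/2 = 63.527.
Perimeter = 35.288 + 43.326 + 48.44 = 127.05.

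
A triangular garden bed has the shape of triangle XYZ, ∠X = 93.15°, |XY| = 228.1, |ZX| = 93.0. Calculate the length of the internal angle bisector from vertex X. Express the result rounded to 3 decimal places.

By the law of cosines, |YZ|² = |ZX|² + |XY|² − 2·|ZX|·|XY|·cos X = 63010, so |YZ| ≈ 251.02.
The bisector from X has length 2·|ZX|·|XY|·cos(∠X/2)/(|ZX|+|XY|) ≈ 90.826.

90.826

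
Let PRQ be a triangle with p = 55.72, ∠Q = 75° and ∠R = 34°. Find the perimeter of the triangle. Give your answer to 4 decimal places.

perimeter ≈ 145.5962

The third angle is ∠P = 180° − ∠R − ∠Q = 71.00°.
Law of sines: r = p·sin R/sin P ≈ 32.954.
Law of sines: q = p·sin Q/sin P ≈ 56.923.
Semiperimeter s = (55.72+32.954+56.923)/2 = 72.798.
Perimeter = 55.72 + 32.954 + 56.923 = 145.6.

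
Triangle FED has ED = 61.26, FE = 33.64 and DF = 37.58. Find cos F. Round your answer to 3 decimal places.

cos F ≈ -0.478

By the law of cosines, cos F = (DF² + FE² − ED²) / (2·DF·FE) ≈ -0.47812, so ∠F ≈ 118.56°.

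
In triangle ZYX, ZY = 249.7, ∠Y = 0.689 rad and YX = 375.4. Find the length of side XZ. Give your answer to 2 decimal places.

By the law of cosines, XZ² = ZY² + YX² − 2·ZY·YX·cos Y = 58567, so XZ ≈ 242.01.

242.01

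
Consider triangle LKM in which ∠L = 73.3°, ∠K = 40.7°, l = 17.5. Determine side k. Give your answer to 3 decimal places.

The third angle is ∠M = 180° − ∠L − ∠K = 66.00°.
Law of sines: k = l·sin K/sin L ≈ 11.914.

11.914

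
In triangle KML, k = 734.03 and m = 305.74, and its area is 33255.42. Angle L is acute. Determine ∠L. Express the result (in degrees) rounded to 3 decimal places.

From area = ½·k·m·sin L, we get sin L = 2·area/(k·m) ≈ 0.29636.
Taking the acute solution, ∠L ≈ 17.24°.

∠L ≈ 17.239°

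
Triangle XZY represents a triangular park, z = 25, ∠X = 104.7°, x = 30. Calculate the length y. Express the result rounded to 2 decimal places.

Law of sines: sin Z = z·sin X/x ≈ 0.80606.
Since x ≥ z, only the acute value applies: ∠Z ≈ 53.71°.
Then ∠Y = 180° − ∠X − ∠Z ≈ 21.59°.
Law of sines gives y = x·sin Y/sin X ≈ 11.411.

11.41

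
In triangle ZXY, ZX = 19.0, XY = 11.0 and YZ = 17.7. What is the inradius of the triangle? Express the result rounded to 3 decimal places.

Semiperimeter s = (11 + 17.7 + 19)/2 = 23.85.
Heron's formula: area = √(23.85·12.85·6.15·4.85) ≈ 95.61.
Inradius = area/s = 95.61/23.85 ≈ 4.0088.

4.009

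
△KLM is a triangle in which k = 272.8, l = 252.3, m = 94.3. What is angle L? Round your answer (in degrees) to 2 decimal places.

By the law of cosines, cos L = (m² + k² − l²) / (2·m·k) ≈ 0.38206, so ∠L ≈ 67.54°.

∠L ≈ 67.54°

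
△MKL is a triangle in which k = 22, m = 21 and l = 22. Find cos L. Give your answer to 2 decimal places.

By the law of cosines, cos L = (m² + k² − l²) / (2·m·k) ≈ 0.47727, so ∠L ≈ 61.49°.

0.48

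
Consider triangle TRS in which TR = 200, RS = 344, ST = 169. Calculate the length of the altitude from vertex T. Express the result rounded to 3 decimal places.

Semiperimeter s = (344 + 169 + 200)/2 = 356.5.
Heron's formula: area = √(356.5·12.5·187.5·156.5) ≈ 11435.
The altitude from T has length 2·area/RS ≈ 66.484.

h_T ≈ 66.484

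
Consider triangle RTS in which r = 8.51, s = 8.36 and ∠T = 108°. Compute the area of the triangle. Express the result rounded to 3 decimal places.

area ≈ 33.831

Area = ½·s·r·sin T ≈ 33.831.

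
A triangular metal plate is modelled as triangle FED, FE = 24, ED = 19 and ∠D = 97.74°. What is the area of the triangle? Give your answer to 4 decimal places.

Law of sines: sin F = ED·sin D/FE ≈ 0.78445.
Since FE ≥ ED, only the acute value applies: ∠F ≈ 51.67°.
Then ∠E = 180° − ∠D − ∠F ≈ 30.59°.
Law of sines gives DF = FE·sin E/sin D ≈ 12.326.
Area = ½·FE·ED·sin E ≈ 116.03.

area ≈ 116.0264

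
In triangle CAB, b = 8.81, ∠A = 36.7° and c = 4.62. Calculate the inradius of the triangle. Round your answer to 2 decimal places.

By the law of cosines, a² = b² + c² − 2·b·c·cos A = 33.692, so a ≈ 5.8045.
Area = ½·b·c·sin A ≈ 12.162.
Semiperimeter s = (4.62+5.8045+8.81)/2 = 9.6173.
Inradius = area/s = 12.162/9.6173 ≈ 1.2646.

1.26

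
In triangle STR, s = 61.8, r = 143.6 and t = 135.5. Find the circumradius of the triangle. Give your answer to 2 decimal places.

72.11

By the law of cosines, cos S = (t² + r² − s²) / (2·t·r) ≈ 0.90354, so ∠S ≈ 25.37°.
Circumradius = s/(2 sin S) ≈ 72.113.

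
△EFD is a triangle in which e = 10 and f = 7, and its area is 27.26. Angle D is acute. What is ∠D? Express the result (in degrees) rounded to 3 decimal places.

51.156

From area = ½·e·f·sin D, we get sin D = 2·area/(e·f) ≈ 0.77886.
Taking the acute solution, ∠D ≈ 51.16°.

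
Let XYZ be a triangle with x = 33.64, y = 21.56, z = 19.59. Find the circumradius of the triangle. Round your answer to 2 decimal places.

By the law of cosines, cos X = (y² + z² − x²) / (2·y·z) ≈ -0.33508, so ∠X ≈ 109.58°.
Circumradius = x/(2 sin X) ≈ 17.852.

17.85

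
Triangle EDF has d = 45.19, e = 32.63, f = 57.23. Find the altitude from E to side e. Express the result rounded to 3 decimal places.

h_E ≈ 45.116

Semiperimeter s = (32.63 + 45.19 + 57.23)/2 = 67.525.
Heron's formula: area = √(67.525·34.895·22.335·10.295) ≈ 736.07.
The altitude from E has length 2·area/e ≈ 45.116.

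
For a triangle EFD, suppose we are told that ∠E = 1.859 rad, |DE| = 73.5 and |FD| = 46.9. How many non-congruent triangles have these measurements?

|DE|·sin E = 73.5·sin(1.859 rad) ≈ 70.47.
Since ∠E is not acute, a triangle exists only if |FD| > |DE|; here |FD| ≤ |DE|, so there is no triangle.

0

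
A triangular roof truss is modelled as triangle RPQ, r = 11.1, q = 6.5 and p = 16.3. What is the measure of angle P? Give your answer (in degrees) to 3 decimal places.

By the law of cosines, cos P = (q² + r² − p²) / (2·q·r) ≈ -0.69459, so ∠P ≈ 133.99°.

∠P ≈ 133.995°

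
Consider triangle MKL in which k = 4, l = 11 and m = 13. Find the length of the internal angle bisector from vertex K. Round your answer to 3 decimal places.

By the law of cosines, cos K = (l² + m² − k²) / (2·l·m) ≈ 0.95804, so ∠K ≈ 16.66°.
The bisector from K has length 2·l·m·cos(∠K/2)/(l+m) ≈ 11.791.

t_K ≈ 11.791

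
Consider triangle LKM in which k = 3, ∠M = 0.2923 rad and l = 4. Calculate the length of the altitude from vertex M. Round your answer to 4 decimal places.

2.4342

By the law of cosines, m² = l² + k² − 2·l·k·cos M = 2.018, so m ≈ 1.4206.
Area = ½·l·k·sin M ≈ 1.7289.
The altitude from M has length 2·area/m ≈ 2.4342.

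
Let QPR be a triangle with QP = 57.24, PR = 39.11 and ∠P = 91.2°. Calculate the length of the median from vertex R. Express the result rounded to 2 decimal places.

48.94

By the law of cosines, RQ² = QP² + PR² − 2·QP·PR·cos P = 4899.8, so RQ ≈ 69.998.
Median from R: ½√(2·PR² + 2·RQ² − QP²) ≈ 48.945.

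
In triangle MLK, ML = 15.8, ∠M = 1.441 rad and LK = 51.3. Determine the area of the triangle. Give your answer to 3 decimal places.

area ≈ 398.681

Law of sines: sin K = ML·sin M/LK ≈ 0.30540.
Since LK ≥ ML, only the acute value applies: ∠K ≈ 0.310 rad.
Then ∠L = π − ∠M − ∠K ≈ 1.390 rad.
Law of sines gives KM = LK·sin L/sin M ≈ 50.894.
Area = ½·LK·ML·sin L ≈ 398.68.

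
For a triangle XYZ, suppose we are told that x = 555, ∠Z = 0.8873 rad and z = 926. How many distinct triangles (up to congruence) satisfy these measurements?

x·sin Z = 555·sin(0.8873 rad) ≈ 430.3.
Since z ≥ x, exactly one triangle exists.

1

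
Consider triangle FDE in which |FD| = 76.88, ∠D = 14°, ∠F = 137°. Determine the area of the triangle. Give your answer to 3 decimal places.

area ≈ 1005.736

The third angle is ∠E = 180° − ∠F − ∠D = 29.00°.
Law of sines: |DE| = |FD|·sin F/sin E ≈ 108.15.
Law of sines: |EF| = |FD|·sin D/sin E ≈ 38.363.
Area = ½·|FD|·|DE|·sin D ≈ 1005.7.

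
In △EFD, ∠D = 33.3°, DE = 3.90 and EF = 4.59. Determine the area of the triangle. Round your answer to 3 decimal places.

Law of sines: sin F = DE·sin D/EF ≈ 0.46649.
Since EF ≥ DE, only the acute value applies: ∠F ≈ 27.81°.
Then ∠E = 180° − ∠D − ∠F ≈ 118.89°.
Law of sines gives FD = EF·sin E/sin D ≈ 7.3196.
Area = ½·EF·DE·sin E ≈ 7.8364.

area ≈ 7.836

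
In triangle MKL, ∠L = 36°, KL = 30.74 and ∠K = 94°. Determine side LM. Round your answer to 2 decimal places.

The third angle is ∠M = 180° − ∠K − ∠L = 50.00°.
Law of sines: LM = KL·sin K/sin M ≈ 40.03.

40.03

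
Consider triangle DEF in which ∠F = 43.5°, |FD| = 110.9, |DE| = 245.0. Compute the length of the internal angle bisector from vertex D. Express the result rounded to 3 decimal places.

78.245

Law of sines: sin E = |FD|·sin F/|DE| ≈ 0.31159.
Since |DE| ≥ |FD|, only the acute value applies: ∠E ≈ 18.15°.
Then ∠D = 180° − ∠F − ∠E ≈ 118.35°.
Law of sines gives |EF| = |DE|·sin D/sin F ≈ 313.25.
The bisector from D has length 2·|FD|·|DE|·cos(∠D/2)/(|FD|+|DE|) ≈ 78.245.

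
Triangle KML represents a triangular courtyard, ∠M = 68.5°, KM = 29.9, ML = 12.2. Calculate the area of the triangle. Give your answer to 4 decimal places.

Area = ½·KM·ML·sin M ≈ 169.7.

area ≈ 169.6989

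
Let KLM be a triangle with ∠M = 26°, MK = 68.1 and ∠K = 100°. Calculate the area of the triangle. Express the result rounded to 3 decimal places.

The third angle is ∠L = 180° − ∠M − ∠K = 54.00°.
Law of sines: LM = MK·sin K/sin L ≈ 82.897.
Law of sines: KL = MK·sin M/sin L ≈ 36.9.
Area = ½·MK·LM·sin M ≈ 1237.4.

area ≈ 1237.371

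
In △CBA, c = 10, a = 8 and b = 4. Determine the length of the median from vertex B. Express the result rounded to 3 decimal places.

Median from B: ½√(2·a² + 2·c² − b²) ≈ 8.8318.

m_B ≈ 8.832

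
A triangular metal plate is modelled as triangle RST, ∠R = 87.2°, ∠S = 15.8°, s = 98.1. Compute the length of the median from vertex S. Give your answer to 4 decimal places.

The third angle is ∠T = 180° − ∠R − ∠S = 77.00°.
Law of sines: r = s·sin R/sin S ≈ 359.86.
Law of sines: t = s·sin T/sin S ≈ 351.06.
Median from S: ½√(2·t² + 2·r² − s²) ≈ 352.09.

m_S ≈ 352.0854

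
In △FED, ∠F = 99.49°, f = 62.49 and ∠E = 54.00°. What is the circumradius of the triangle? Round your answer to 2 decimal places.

The third angle is ∠D = 180° − ∠F − ∠E = 26.51°.
Law of sines: e = f·sin E/sin F ≈ 51.257.
Law of sines: d = f·sin D/sin F ≈ 28.28.
Circumradius = f/(2 sin F) ≈ 31.679.

R ≈ 31.68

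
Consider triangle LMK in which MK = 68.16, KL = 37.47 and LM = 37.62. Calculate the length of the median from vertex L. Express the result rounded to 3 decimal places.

Median from L: ½√(2·KL² + 2·LM² − MK²) ≈ 15.754.

15.754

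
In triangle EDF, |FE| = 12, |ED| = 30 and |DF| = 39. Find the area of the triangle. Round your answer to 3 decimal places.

134.831

Semiperimeter s = (39 + 12 + 30)/2 = 40.5.
Heron's formula: area = √(40.5·1.5·28.5·10.5) ≈ 134.83.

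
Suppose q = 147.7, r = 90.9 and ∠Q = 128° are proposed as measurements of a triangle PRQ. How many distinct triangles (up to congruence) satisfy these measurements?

r·sin Q = 90.9·sin(128°) ≈ 71.63.
Since ∠Q is not acute, a triangle exists only if q > r; here q > r, so there is exactly one triangle.

1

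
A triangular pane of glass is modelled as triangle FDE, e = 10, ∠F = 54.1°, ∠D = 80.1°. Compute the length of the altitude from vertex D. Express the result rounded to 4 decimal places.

8.1004

The third angle is ∠E = 180° − ∠F − ∠D = 45.80°.
Law of sines: f = e·sin F/sin E ≈ 11.299.
Law of sines: d = e·sin D/sin E ≈ 13.741.
Area = ½·e·f·sin D ≈ 55.654.
The altitude from D has length 2·area/d ≈ 8.1004.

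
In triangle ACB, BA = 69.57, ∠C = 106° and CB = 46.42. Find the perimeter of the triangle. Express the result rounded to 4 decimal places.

Law of sines: sin A = CB·sin C/BA ≈ 0.64139.
Since BA ≥ CB, only the acute value applies: ∠A ≈ 39.90°.
Then ∠B = 180° − ∠C − ∠A ≈ 34.10°.
Law of sines gives AC = BA·sin B/sin C ≈ 40.58.
Semiperimeter s = (46.42+69.57+40.58)/2 = 78.285.
Perimeter = 46.42 + 69.57 + 40.58 = 156.57.

perimeter ≈ 156.5698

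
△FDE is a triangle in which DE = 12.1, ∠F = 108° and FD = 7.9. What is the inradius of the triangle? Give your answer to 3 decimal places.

Law of sines: sin E = FD·sin F/DE ≈ 0.62094.
Since DE ≥ FD, only the acute value applies: ∠E ≈ 38.38°.
Then ∠D = 180° − ∠F − ∠E ≈ 33.62°.
Law of sines gives EF = DE·sin D/sin F ≈ 7.0435.
Area = ½·DE·FD·sin D ≈ 26.46.
Semiperimeter s = (12.1+7.0435+7.9)/2 = 13.522.
Inradius = area/s = 26.46/13.522 ≈ 1.9569.

1.957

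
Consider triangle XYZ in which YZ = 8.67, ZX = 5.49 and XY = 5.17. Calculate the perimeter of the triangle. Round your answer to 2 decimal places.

Perimeter = 8.67 + 5.49 + 5.17 = 19.33.

perimeter ≈ 19.33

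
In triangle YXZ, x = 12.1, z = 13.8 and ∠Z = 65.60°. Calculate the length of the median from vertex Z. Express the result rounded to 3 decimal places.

10.683

Law of sines: sin X = x·sin Z/z ≈ 0.79850.
Since z ≥ x, only the acute value applies: ∠X ≈ 52.99°.
Then ∠Y = 180° − ∠Z − ∠X ≈ 61.41°.
Law of sines gives y = z·sin Y/sin Z ≈ 13.306.
Median from Z: ½√(2·y² + 2·x² − z²) ≈ 10.683.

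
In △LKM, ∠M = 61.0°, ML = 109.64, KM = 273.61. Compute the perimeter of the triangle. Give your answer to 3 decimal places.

By the law of cosines, LK² = KM² + ML² − 2·KM·ML·cos M = 57796, so LK ≈ 240.41.
Semiperimeter s = (273.61+109.64+240.41)/2 = 311.83.
Perimeter = 273.61 + 109.64 + 240.41 = 623.66.

perimeter ≈ 623.658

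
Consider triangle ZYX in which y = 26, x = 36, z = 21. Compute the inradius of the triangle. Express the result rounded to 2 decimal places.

r ≈ 6.49

Semiperimeter s = (21 + 26 + 36)/2 = 41.5.
Heron's formula: area = √(41.5·20.5·15.5·5.5) ≈ 269.31.
Inradius = area/s = 269.31/41.5 ≈ 6.4893.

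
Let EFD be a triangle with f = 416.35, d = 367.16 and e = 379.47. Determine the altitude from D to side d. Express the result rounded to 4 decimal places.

Semiperimeter s = (379.47 + 416.35 + 367.16)/2 = 581.49.
Heron's formula: area = √(581.49·202.02·165.14·214.33) ≈ 64482.
The altitude from D has length 2·area/d ≈ 351.25.

h_D ≈ 351.2453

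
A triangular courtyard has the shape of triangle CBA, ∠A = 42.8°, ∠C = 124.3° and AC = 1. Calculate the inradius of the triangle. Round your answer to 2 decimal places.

The third angle is ∠B = 180° − ∠A − ∠C = 12.90°.
Law of sines: BA = AC·sin C/sin B ≈ 3.7003.
Law of sines: CB = AC·sin A/sin B ≈ 3.0434.
Area = ½·AC·BA·sin A ≈ 1.2571.
Semiperimeter s = (3.7003+1+3.0434)/2 = 3.8719.
Inradius = area/s = 1.2571/3.8719 ≈ 0.32467.

0.32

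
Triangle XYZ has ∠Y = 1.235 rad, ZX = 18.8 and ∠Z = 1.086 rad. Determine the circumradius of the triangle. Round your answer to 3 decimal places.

The third angle is ∠X = π − ∠Y − ∠Z = 0.821 rad.
Law of sines: YZ = ZX·sin X/sin Y ≈ 14.567.
Law of sines: XY = ZX·sin Z/sin Y ≈ 17.618.
Circumradius = ZX/(2 sin Y) ≈ 9.9561.

9.956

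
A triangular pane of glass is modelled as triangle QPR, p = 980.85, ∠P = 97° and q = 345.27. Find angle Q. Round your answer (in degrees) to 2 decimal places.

Law of sines: sin Q = q·sin P/p ≈ 0.34939.
Since p ≥ q, only the acute value applies: ∠Q ≈ 20.45°.
Then ∠R = 180° − ∠P − ∠Q ≈ 62.55°.

20.45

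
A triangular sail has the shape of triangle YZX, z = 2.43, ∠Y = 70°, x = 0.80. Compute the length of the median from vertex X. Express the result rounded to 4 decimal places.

By the law of cosines, y² = z² + x² − 2·z·x·cos Y = 5.2151, so y ≈ 2.2837.
Median from X: ½√(2·y² + 2·z² − x²) ≈ 2.3238.

m_X ≈ 2.3238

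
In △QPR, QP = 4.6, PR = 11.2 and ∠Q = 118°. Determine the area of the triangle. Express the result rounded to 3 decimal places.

area ≈ 16.811

Law of sines: sin R = QP·sin Q/PR ≈ 0.36264.
Since PR ≥ QP, only the acute value applies: ∠R ≈ 21.26°.
Then ∠P = 180° − ∠Q − ∠R ≈ 40.74°.
Law of sines gives RQ = PR·sin P/sin Q ≈ 8.278.
Area = ½·PR·QP·sin P ≈ 16.811.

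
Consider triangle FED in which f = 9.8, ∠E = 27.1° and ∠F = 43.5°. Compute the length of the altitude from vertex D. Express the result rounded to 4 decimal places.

h_D ≈ 4.4643

The third angle is ∠D = 180° − ∠F − ∠E = 109.40°.
Law of sines: e = f·sin E/sin F ≈ 6.4855.
Law of sines: d = f·sin D/sin F ≈ 13.429.
Area = ½·f·e·sin D ≈ 29.975.
The altitude from D has length 2·area/d ≈ 4.4643.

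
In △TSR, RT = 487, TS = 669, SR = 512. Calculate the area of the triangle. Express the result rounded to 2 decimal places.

area ≈ 123998.85

Semiperimeter s = (512 + 487 + 669)/2 = 834.
Heron's formula: area = √(834·322·347·165) ≈ 1.24e+05.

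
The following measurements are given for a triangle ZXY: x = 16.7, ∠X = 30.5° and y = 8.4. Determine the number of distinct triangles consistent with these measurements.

1

y·sin X = 8.4·sin(30.5°) ≈ 4.263.
Since x ≥ y, exactly one triangle exists.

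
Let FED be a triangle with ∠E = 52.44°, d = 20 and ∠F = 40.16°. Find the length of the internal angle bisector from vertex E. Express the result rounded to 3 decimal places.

The third angle is ∠D = 180° − ∠F − ∠E = 87.40°.
Law of sines: f = d·sin F/sin D ≈ 12.912.
Law of sines: e = d·sin E/sin D ≈ 15.871.
The bisector from E has length 2·d·f·cos(∠E/2)/(d+f) ≈ 14.078.

t_E ≈ 14.078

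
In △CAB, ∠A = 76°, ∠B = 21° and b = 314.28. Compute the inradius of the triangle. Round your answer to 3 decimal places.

r ≈ 130.394

The third angle is ∠C = 180° − ∠A − ∠B = 83.00°.
Law of sines: c = b·sin C/sin B ≈ 870.44.
Law of sines: a = b·sin A/sin B ≈ 850.93.
Area = ½·b·c·sin A ≈ 1.3272e+05.
Semiperimeter s = (870.44+850.93+314.28)/2 = 1017.8.
Inradius = area/s = 1.3272e+05/1017.8 ≈ 130.39.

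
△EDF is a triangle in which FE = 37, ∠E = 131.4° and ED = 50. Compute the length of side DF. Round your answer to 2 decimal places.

By the law of cosines, DF² = FE² + ED² − 2·FE·ED·cos E = 6315.9, so DF ≈ 79.472.

79.47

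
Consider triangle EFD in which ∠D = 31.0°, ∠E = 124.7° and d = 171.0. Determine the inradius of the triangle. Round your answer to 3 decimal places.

The third angle is ∠F = 180° − ∠D − ∠E = 24.30°.
Law of sines: e = d·sin E/sin D ≈ 272.96.
Law of sines: f = d·sin F/sin D ≈ 136.63.
Area = ½·d·e·sin F ≈ 9604.1.
Semiperimeter s = (272.96+136.63+171)/2 = 290.3.
Inradius = area/s = 9604.1/290.3 ≈ 33.084.

33.084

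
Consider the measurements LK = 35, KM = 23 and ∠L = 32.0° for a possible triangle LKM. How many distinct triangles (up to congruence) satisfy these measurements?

LK·sin L = 35·sin(32.0°) ≈ 18.55.
Since LK sin L < KM < LK (18.55 < 23 < 35), two triangles exist.

2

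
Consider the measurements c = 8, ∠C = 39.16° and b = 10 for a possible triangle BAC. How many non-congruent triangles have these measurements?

2

b·sin C = 10·sin(39.16°) ≈ 6.315.
Since b sin C < c < b (6.315 < 8 < 10), two triangles exist.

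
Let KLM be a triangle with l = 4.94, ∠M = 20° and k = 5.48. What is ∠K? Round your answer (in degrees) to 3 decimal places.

∠K ≈ 96.378°

By the law of cosines, m² = k² + l² − 2·k·l·cos M = 3.5568, so m ≈ 1.8859.
Law of cosines again: cos K = (l² + m² − k²)/(2·l·m) ≈ -0.11109, so ∠K ≈ 96.38°.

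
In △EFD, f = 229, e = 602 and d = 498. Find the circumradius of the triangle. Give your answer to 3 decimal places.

By the law of cosines, cos E = (f² + d² − e²) / (2·f·d) ≈ -0.27165, so ∠E ≈ 105.76°.
Circumradius = e/(2 sin E) ≈ 312.76.

R ≈ 312.761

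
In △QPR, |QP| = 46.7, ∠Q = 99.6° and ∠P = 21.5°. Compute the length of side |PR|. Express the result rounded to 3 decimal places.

53.775

The third angle is ∠R = 180° − ∠Q − ∠P = 58.90°.
Law of sines: |PR| = |QP|·sin Q/sin R ≈ 53.775.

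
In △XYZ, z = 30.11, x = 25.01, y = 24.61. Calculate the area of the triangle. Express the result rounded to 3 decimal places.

296.860

Semiperimeter s = (25.01 + 24.61 + 30.11)/2 = 39.865.
Heron's formula: area = √(39.865·14.855·15.255·9.755) ≈ 296.86.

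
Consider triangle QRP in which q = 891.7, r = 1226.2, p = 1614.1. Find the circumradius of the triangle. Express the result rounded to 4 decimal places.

815.1024

By the law of cosines, cos Q = (r² + p² − q²) / (2·r·p) ≈ 0.83714, so ∠Q ≈ 33.16°.
Circumradius = q/(2 sin Q) ≈ 815.1.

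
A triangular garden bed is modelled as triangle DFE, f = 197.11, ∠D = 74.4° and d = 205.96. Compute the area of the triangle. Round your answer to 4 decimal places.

Law of sines: sin F = f·sin D/d ≈ 0.92178.
Since d ≥ f, only the acute value applies: ∠F ≈ 67.19°.
Then ∠E = 180° − ∠D − ∠F ≈ 38.41°.
Law of sines gives e = d·sin E/sin D ≈ 132.86.
Area = ½·d·f·sin E ≈ 12612.

area ≈ 12611.8771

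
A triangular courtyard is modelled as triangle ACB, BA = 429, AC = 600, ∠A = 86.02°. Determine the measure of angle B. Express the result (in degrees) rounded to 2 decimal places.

By the law of cosines, CB² = BA² + AC² − 2·BA·AC·cos A = 5.0831e+05, so CB ≈ 712.96.
Law of cosines again: cos B = (CB² + BA² − AC²)/(2·CB·BA) ≈ 0.54331, so ∠B ≈ 57.09°.

57.09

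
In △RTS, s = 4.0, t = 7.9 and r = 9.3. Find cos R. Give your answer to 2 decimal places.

By the law of cosines, cos R = (t² + s² − r²) / (2·t·s) ≈ -0.12785, so ∠R ≈ 97.35°.

-0.13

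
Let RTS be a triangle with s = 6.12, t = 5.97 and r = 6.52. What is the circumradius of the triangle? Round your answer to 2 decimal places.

3.59

By the law of cosines, cos R = (t² + s² − r²) / (2·t·s) ≈ 0.41855, so ∠R ≈ 65.26°.
Circumradius = r/(2 sin R) ≈ 3.5895.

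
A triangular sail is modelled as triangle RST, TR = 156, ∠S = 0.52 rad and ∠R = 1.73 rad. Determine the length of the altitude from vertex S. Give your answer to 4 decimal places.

241.1939

The third angle is ∠T = π − ∠R − ∠S = 0.892 rad.
Law of sines: ST = TR·sin R/sin S ≈ 309.99.
Law of sines: RS = TR·sin T/sin S ≈ 244.28.
Area = ½·TR·ST·sin T ≈ 18813.
The altitude from S has length 2·area/TR ≈ 241.19.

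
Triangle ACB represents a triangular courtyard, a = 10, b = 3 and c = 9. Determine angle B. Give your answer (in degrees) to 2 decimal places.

By the law of cosines, cos B = (a² + c² − b²) / (2·a·c) ≈ 0.95556, so ∠B ≈ 17.15°.

∠B ≈ 17.15°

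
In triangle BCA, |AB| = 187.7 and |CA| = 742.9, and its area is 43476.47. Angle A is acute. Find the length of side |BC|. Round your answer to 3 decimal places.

From area = ½·|CA|·|AB|·sin A, we get sin A = 2·area/(|CA|·|AB|) ≈ 0.62358.
Taking the acute solution, ∠A ≈ 38.58°.
Law of cosines then gives |BC| ≈ 607.54.

607.544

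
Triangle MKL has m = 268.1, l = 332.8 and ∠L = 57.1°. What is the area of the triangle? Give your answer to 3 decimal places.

area ≈ 43979.012

Law of sines: sin M = m·sin L/l ≈ 0.67639.
Since l ≥ m, only the acute value applies: ∠M ≈ 42.56°.
Then ∠K = 180° − ∠L − ∠M ≈ 80.34°.
Law of sines gives k = l·sin K/sin L ≈ 390.75.
Area = ½·l·m·sin K ≈ 43979.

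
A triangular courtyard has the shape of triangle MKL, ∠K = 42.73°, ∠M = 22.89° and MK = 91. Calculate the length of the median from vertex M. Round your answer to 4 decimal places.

The third angle is ∠L = 180° − ∠M − ∠K = 114.38°.
Law of sines: KL = MK·sin M/sin L ≈ 38.861.
Law of sines: LM = MK·sin K/sin L ≈ 67.793.
Median from M: ½√(2·LM² + 2·MK² − KL²) ≈ 77.852.

m_M ≈ 77.8517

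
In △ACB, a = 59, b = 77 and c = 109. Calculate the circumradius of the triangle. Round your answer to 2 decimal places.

56.63

By the law of cosines, cos A = (c² + b² − a²) / (2·c·b) ≈ 0.85363, so ∠A ≈ 31.39°.
Circumradius = a/(2 sin A) ≈ 56.635.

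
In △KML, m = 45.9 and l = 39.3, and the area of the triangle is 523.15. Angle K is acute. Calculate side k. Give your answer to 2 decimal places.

26.69

From area = ½·m·l·sin K, we get sin K = 2·area/(m·l) ≈ 0.58003.
Taking the acute solution, ∠K ≈ 0.6188 rad.
Law of cosines then gives k ≈ 26.692.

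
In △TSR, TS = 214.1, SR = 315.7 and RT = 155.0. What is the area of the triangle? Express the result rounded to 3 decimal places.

Semiperimeter s = (315.7 + 155 + 214.1)/2 = 342.4.
Heron's formula: area = √(342.4·26.7·187.4·128.3) ≈ 14826.

14825.885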